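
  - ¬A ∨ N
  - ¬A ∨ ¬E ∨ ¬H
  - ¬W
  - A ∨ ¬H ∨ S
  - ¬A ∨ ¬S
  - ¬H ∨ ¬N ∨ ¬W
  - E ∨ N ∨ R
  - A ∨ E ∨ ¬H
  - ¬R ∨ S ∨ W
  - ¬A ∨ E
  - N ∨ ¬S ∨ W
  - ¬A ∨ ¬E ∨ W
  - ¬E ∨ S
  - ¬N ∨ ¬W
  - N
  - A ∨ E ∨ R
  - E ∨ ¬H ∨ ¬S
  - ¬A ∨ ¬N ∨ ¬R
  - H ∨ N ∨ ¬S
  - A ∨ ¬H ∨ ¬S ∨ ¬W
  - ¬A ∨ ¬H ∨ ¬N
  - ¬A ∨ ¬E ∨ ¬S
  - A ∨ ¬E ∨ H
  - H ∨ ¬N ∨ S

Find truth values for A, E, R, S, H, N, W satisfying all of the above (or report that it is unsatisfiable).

A = False, E = True, R = False, S = True, H = True, N = True, W = False

Unit clause (¬W) forces W = False.
Unit clause (N) forces N = True.
Try A = True:
  (¬A ∨ ¬S) forces S = False.
  (¬R ∨ S ∨ W) forces R = False.
  (¬A ∨ E) forces E = True.
  clause (¬A ∨ ¬E ∨ W) is falsified — backtrack.
So A = False.
Set E = True.
  then (¬E ∨ S) forces S = True.
  then (A ∨ ¬E ∨ H) forces H = True.
Set R = False.
All clauses satisfied.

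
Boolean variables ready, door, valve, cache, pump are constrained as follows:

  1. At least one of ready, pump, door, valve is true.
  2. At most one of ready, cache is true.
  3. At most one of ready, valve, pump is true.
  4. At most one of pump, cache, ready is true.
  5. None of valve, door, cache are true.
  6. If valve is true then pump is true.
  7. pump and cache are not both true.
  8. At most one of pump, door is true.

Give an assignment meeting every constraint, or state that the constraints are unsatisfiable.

ready = False; door = False; valve = False; cache = False; pump = True

  (1) {ready, pump, door, valve}: 1 true — at least one ✓
  (2) {ready, cache}: 0 true — at most one ✓
  (3) {ready, valve, pump}: 1 true — at most one ✓
  (4) {pump, cache, ready}: 1 true — at most one ✓
  (5) {valve, door, cache}: 0 true — none ✓
  (6) valve=F ⇒ pump: vacuous ✓
  (7) pump=T, cache=F — not both ✓
  (8) {pump, door}: 1 true — at most one ✓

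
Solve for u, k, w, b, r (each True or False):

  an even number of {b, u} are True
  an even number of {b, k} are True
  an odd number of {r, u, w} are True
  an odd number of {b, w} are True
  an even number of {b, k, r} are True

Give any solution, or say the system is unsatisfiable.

u = True, k = True, w = False, b = True, r = False

{b, u}: 2 true → even ✓
{b, k}: 2 true → even ✓
{r, u, w}: 1 true → odd ✓
{b, w}: 1 true → odd ✓
{b, k, r}: 2 true → even ✓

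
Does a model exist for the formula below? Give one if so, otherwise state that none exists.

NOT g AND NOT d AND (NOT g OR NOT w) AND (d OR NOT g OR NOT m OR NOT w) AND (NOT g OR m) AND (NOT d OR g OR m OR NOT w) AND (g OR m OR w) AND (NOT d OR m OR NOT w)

d = False, w = False, m = True, g = False

Unit clause (NOT g) forces g = False.
Unit clause (NOT d) forces d = False.
Set w = False.
  then (g OR m OR w) forces m = True.
Check each clause:
  (NOT g): NOT g holds.
  (NOT d): NOT d holds.
  (NOT g OR NOT w): NOT g holds.
  (d OR NOT g OR NOT m OR NOT w): NOT g holds.
  (NOT g OR m): NOT g holds.
  (NOT d OR g OR m OR NOT w): NOT d holds.
  (g OR m OR w): m holds.
  (NOT d OR m OR NOT w): NOT d holds.
All clauses satisfied.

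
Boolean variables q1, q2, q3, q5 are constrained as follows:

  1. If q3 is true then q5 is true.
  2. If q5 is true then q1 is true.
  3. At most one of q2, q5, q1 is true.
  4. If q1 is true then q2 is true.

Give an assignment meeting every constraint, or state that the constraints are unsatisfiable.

q1=F, q2=F, q3=F, q5=F

  (1) q3=F ⇒ q5: vacuous ✓
  (2) q5=F ⇒ q1: vacuous ✓
  (3) {q2, q5, q1}: 0 true — at most one ✓
  (4) q1=F ⇒ q2: vacuous ✓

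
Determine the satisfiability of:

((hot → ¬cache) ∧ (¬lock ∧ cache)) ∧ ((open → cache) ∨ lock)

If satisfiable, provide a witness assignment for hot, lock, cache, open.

hot=F; lock=F; cache=T; open=F

  (hot → ¬cache) ∧ (¬lock ∧ cache) = True
    hot → ¬cache = True
      ¬cache = False
    ¬lock ∧ cache = True
      ¬lock = True
  (open → cache) ∨ lock = True
    open → cache = True
Both conjuncts True, so the formula holds.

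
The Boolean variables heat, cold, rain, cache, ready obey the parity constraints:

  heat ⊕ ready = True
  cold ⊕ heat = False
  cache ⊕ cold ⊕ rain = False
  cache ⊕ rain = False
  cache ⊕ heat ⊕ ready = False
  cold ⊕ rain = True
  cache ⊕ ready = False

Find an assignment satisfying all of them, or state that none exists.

heat = False, cold = False, rain = True, cache = True, ready = True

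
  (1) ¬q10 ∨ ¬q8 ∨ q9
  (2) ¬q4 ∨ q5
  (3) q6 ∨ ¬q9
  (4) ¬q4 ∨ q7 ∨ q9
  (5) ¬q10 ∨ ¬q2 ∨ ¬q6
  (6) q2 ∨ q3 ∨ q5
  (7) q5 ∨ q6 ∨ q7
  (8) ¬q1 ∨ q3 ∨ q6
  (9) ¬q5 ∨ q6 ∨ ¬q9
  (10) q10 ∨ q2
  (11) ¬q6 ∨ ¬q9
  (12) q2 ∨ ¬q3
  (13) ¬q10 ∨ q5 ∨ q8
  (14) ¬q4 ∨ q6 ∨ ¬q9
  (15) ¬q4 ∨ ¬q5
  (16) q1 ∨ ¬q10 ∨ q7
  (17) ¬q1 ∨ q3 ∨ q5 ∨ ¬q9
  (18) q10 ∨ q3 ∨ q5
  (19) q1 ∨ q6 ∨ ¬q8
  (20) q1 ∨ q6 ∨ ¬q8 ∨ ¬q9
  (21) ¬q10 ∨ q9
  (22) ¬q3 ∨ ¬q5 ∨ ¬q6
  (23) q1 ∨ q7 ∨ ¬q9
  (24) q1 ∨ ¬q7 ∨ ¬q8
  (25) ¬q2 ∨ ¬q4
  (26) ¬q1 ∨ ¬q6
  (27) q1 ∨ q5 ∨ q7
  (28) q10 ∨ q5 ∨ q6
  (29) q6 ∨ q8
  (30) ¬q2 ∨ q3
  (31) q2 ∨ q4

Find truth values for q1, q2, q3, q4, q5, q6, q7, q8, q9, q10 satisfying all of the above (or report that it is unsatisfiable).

Set q1 = True.
  then (¬q1 ∨ ¬q6) forces q6 = False.
  then (q6 ∨ q8) forces q8 = True.
  then (q6 ∨ ¬q9) forces q9 = False.
  then (¬q1 ∨ q3 ∨ q6) forces q3 = True.
  then (q2 ∨ ¬q3) forces q2 = True.
  then (¬q10 ∨ q9) forces q10 = False.
  then (¬q2 ∨ ¬q4) forces q4 = False.
  then (q10 ∨ q5 ∨ q6) forces q5 = True.
Set q7 = False.
All clauses satisfied.

q1: True; q2: True; q3: True; q4: False; q5: True; q6: False; q7: False; q8: True; q9: False; q10: False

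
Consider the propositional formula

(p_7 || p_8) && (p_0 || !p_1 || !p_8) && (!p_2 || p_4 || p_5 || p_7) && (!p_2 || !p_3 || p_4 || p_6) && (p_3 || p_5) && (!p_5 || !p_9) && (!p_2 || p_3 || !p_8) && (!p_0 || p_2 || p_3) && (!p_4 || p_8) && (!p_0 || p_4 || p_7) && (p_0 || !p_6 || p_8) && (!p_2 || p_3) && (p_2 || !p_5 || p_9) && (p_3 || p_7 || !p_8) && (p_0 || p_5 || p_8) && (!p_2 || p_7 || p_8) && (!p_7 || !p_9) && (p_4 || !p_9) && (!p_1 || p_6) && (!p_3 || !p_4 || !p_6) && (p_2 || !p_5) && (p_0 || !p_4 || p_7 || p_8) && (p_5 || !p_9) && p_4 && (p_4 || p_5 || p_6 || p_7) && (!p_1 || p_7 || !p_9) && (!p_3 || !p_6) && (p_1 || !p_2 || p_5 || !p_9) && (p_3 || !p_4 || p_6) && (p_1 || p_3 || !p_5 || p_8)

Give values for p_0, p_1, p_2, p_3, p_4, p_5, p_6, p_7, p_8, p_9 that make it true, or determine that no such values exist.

p_0 = False; p_1 = False; p_2 = True; p_3 = True; p_4 = True; p_5 = True; p_6 = False; p_7 = False; p_8 = True; p_9 = False

Unit clause (p_4) forces p_4 = True.
In (!p_4 || p_8) only p_8 is left, so p_8 = True.
Set p_0 = False.
  then (p_0 || !p_1 || !p_8) forces p_1 = False.
Set p_2 = True.
  then (!p_2 || p_3 || !p_8) forces p_3 = True.
  then (!p_3 || !p_4 || !p_6) forces p_6 = False.
Set p_5 = True.
  then (!p_5 || !p_9) forces p_9 = False.
Set p_7 = False.
All clauses satisfied.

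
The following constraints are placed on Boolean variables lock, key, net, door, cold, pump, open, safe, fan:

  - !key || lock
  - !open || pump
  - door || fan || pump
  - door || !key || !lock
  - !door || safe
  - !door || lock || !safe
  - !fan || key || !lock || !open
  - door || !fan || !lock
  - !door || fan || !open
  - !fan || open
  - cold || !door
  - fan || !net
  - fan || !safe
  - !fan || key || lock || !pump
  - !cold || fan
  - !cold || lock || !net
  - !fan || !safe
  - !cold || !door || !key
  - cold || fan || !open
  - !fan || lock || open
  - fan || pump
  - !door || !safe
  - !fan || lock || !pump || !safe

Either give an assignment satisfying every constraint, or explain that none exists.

lock = False, key = False, net = False, door = False, cold = False, pump = True, open = False, safe = False, fan = False

Set lock = False.
  then (!key || lock) forces key = False.
Try net = True:
  (fan || !net) forces fan = True.
  (!fan || open) forces open = True.
  (!open || pump) forces pump = True.
  clause (!fan || key || lock || !pump) is falsified — backtrack.
So net = False.
Set door = False.
Set cold = False.
Set pump = True.
  then (!fan || key || lock || !pump) forces fan = False.
  then (cold || fan || !open) forces open = False.
  then (fan || !safe) forces safe = False.
All clauses satisfied.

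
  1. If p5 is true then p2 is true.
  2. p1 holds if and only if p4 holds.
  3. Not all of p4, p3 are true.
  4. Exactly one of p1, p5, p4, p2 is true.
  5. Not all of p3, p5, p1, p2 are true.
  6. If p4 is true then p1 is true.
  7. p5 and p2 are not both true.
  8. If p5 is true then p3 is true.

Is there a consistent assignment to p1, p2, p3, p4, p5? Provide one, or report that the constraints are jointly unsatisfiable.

p1 = False, p2 = True, p3 = False, p4 = False, p5 = False

  (1) p5=F ⇒ p2: vacuous ✓
  (2) p1=F, p4=F — same ✓
  (3) {p4, p3}: 0/2 true — not all ✓
  (4) {p1, p5, p4, p2}: 1 true — exactly one ✓
  (5) {p3, p5, p1, p2}: 1/4 true — not all ✓
  (6) p4=F ⇒ p1: vacuous ✓
  (7) p5=F, p2=T — not both ✓
  (8) p5=F ⇒ p3: vacuous ✓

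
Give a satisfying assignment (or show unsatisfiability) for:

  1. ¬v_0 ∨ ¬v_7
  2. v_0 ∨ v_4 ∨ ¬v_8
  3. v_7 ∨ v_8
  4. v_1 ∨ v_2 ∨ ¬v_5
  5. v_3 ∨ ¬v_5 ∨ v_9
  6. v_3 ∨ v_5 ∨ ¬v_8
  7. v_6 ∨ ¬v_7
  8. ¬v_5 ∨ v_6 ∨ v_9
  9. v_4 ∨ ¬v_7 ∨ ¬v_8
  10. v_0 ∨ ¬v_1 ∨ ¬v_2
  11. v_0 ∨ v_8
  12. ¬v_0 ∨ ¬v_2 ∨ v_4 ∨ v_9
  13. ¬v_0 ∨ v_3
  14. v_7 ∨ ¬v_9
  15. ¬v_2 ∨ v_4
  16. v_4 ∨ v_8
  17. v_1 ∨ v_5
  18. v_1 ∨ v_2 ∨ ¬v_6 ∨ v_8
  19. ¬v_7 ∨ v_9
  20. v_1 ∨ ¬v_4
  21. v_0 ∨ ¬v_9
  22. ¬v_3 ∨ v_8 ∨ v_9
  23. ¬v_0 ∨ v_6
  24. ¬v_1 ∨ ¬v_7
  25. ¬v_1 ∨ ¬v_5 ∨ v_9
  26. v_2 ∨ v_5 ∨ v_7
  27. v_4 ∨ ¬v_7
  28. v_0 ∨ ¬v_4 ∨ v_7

v_0 = True, v_1 = True, v_2 = True, v_3 = True, v_4 = True, v_5 = False, v_6 = True, v_7 = False, v_8 = True, v_9 = False

Set v_0 = True.
  then (¬v_0 ∨ ¬v_7) forces v_7 = False.
  then (v_7 ∨ v_8) forces v_8 = True.
  then (¬v_0 ∨ v_3) forces v_3 = True.
  then (v_7 ∨ ¬v_9) forces v_9 = False.
  then (¬v_0 ∨ v_6) forces v_6 = True.
Set v_1 = True.
  then (¬v_1 ∨ ¬v_5 ∨ v_9) forces v_5 = False.
  then (v_2 ∨ v_5 ∨ v_7) forces v_2 = True.
  then (¬v_0 ∨ ¬v_2 ∨ v_4 ∨ v_9) forces v_4 = True.
All clauses satisfied.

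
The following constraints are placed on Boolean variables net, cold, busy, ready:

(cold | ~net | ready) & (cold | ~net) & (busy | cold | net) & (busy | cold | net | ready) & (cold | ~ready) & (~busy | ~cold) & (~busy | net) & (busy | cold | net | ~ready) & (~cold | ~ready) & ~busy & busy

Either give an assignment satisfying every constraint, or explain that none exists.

UNSATISFIABLE

Case busy = True:
  Clause (~busy) is falsified — contradiction.
Case busy = False:
  Clause (busy) is falsified — contradiction.
Both cases fail, so the formula is unsatisfiable.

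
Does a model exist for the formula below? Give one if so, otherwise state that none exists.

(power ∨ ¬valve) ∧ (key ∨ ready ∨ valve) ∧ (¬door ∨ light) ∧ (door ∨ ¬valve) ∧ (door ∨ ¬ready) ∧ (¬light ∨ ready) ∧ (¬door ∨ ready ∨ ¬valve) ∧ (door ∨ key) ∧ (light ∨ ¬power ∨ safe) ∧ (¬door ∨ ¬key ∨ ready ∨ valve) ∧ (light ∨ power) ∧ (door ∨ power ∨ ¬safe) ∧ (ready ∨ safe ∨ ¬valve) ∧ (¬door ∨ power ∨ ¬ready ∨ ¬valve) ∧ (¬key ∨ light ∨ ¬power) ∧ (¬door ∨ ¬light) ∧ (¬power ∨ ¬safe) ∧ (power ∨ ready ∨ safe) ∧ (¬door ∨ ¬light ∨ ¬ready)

Case door = True:
  (¬door ∨ light) forces light = True.
  Clause (¬door ∨ ¬light) is falsified — contradiction.
Case door = False:
  (door ∨ ¬valve) forces valve = False.
  (door ∨ ¬ready) forces ready = False.
  (key ∨ ready ∨ valve) forces key = True.
  (¬light ∨ ready) forces light = False.
  (light ∨ power) forces power = True.
  Clause (¬key ∨ light ∨ ¬power) is falsified — contradiction.
Both cases fail, so the formula is unsatisfiable.

Unsatisfiable — no assignment works.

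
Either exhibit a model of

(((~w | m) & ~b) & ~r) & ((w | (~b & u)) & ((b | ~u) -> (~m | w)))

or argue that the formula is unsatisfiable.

m: True, u: False, b: False, r: False, w: True

  ((~w | m) & ~b) & ~r = True
    (~w | m) & ~b = True
      ~w | m = True
        ~w = False
      ~b = True
    ~r = True
  (w | (~b & u)) & ((b | ~u) -> (~m | w)) = True
    w | (~b & u) = True
      ~b & u = False
        ~b = True
    (b | ~u) -> (~m | w) = True
      b | ~u = True
        ~u = True
      ~m | w = True
        ~m = False
Both conjuncts True, so the formula holds.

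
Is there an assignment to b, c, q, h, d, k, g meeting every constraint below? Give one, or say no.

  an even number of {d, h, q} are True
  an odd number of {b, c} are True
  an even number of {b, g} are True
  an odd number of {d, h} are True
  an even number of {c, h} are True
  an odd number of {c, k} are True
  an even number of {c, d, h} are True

b: False, c: True, q: True, h: True, d: False, k: False, g: False

{d, h, q}: 2 true → even ✓
{b, c}: 1 true → odd ✓
{b, g}: 0 true → even ✓
{d, h}: 1 true → odd ✓
{c, h}: 2 true → even ✓
{c, k}: 1 true → odd ✓
{c, d, h}: 2 true → even ✓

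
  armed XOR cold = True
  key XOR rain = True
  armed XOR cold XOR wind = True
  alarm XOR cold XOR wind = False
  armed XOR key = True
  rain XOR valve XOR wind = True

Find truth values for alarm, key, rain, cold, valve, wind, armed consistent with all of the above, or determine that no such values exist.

alarm: False; key: False; rain: True; cold: False; valve: False; wind: False; armed: True

armed XOR cold = T XOR F = True ✓
key XOR rain = F XOR T = True ✓
armed XOR cold XOR wind = T XOR F XOR F = True ✓
alarm XOR cold XOR wind = F XOR F XOR F = False ✓
armed XOR key = T XOR F = True ✓
rain XOR valve XOR wind = T XOR F XOR F = True ✓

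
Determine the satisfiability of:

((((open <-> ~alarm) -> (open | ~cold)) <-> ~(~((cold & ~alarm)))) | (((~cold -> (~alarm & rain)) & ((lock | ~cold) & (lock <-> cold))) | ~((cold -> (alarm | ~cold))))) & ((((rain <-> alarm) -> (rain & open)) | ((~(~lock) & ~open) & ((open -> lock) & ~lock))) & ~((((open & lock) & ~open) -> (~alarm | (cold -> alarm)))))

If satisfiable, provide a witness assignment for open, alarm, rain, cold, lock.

The conjunct ~((((open & lock) & ~open) -> (~alarm | (cold -> alarm)))) is unsatisfiable on its own:
  open = True: this becomes ~((False -> (~alarm | (cold -> alarm)))) = False.
  open = False: this becomes ~((False -> (~alarm | (cold -> alarm)))) = False.
So the whole conjunction is unsatisfiable.

The formula is unsatisfiable.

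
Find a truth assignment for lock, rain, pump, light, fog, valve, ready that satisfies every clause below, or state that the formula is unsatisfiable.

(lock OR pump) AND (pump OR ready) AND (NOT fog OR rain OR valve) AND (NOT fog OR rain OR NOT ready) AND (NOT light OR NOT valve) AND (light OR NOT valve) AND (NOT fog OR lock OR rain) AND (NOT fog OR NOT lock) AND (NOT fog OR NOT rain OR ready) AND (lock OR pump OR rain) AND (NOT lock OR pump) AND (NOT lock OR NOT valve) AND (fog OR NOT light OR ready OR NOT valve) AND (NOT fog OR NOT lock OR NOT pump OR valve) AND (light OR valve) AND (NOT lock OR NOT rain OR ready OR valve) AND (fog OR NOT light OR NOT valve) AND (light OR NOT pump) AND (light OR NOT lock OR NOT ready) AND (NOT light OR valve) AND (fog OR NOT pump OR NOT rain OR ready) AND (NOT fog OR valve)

Case light = True:
  (NOT light OR NOT valve) forces valve = False.
  Clause (NOT light OR valve) is falsified — contradiction.
Case light = False:
  (light OR NOT valve) forces valve = False.
  Clause (light OR valve) is falsified — contradiction.
Both cases fail, so the formula is unsatisfiable.

The formula is unsatisfiable.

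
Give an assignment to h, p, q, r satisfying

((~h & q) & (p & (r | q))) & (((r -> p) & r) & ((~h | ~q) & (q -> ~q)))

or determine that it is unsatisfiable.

Unsatisfiable — no assignment works.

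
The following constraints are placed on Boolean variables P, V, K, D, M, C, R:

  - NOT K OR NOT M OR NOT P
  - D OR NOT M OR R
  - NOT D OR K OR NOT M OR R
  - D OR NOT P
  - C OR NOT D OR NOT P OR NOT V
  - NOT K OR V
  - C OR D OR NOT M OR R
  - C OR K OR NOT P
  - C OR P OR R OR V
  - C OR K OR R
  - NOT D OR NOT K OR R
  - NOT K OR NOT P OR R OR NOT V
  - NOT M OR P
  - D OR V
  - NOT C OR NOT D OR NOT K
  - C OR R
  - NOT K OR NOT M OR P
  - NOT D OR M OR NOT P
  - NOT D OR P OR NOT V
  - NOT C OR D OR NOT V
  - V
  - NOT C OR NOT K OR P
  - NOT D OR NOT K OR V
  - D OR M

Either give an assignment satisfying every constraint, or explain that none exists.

P: True, V: True, K: False, D: True, M: True, C: True, R: True

Unit clause (V) forces V = True.
Set P = True.
  then (D OR NOT P) forces D = True.
  then (C OR NOT D OR NOT P OR NOT V) forces C = True.
  then (NOT C OR NOT D OR NOT K) forces K = False.
  then (NOT D OR M OR NOT P) forces M = True.
  then (NOT D OR K OR NOT M OR R) forces R = True.
All clauses satisfied.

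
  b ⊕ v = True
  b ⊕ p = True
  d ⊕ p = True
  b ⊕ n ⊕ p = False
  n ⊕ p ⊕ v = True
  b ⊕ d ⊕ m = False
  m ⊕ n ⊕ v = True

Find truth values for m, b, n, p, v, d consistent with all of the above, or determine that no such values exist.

m=F, b=T, n=T, p=F, v=F, d=T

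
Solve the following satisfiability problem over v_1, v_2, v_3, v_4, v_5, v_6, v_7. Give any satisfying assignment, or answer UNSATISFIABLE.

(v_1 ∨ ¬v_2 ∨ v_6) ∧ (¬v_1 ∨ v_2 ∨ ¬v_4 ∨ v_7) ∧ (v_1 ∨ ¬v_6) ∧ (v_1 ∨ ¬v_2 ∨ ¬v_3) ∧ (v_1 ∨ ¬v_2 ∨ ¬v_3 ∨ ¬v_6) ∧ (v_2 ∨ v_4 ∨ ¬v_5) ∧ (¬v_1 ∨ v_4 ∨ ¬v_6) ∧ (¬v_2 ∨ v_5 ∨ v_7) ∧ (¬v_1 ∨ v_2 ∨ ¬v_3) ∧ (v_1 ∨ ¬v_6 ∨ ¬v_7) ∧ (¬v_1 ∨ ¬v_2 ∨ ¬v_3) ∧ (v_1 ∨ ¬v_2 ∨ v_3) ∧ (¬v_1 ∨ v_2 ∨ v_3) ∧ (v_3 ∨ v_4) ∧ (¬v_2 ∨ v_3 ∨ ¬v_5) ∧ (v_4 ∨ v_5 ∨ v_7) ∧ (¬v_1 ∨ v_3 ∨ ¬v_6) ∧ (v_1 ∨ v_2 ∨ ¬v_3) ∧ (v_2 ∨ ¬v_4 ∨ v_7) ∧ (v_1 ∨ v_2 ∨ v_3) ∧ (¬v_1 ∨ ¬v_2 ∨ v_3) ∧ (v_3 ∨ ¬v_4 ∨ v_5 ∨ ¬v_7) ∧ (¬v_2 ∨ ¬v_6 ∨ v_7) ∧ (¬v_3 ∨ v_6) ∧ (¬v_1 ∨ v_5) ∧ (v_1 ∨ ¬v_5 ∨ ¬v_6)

Unsatisfiable — no assignment works.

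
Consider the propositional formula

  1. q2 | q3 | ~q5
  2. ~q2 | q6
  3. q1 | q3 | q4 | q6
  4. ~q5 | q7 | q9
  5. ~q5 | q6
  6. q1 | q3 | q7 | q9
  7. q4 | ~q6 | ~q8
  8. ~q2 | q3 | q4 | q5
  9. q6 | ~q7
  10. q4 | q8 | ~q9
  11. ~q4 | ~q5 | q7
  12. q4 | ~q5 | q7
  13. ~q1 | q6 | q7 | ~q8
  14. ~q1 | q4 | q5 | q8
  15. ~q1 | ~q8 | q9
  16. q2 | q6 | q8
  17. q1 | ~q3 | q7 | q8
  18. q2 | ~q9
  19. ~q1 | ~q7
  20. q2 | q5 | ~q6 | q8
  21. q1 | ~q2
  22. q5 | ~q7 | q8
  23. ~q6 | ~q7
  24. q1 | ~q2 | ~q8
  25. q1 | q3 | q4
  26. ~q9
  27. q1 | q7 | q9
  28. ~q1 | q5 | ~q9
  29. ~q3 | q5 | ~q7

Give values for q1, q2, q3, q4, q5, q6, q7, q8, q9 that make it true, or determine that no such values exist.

q1=T, q2=T, q3=T, q4=T, q5=F, q6=T, q7=F, q8=F, q9=F

Unit clause (~q9) forces q9 = False.
Try q1 = False:
  (q1 | ~q2) forces q2 = False.
  (q1 | q7 | q9) forces q7 = True.
  (q6 | ~q7) forces q6 = True.
  clause (~q6 | ~q7) is falsified — backtrack.
So q1 = True.
  then (~q1 | ~q8 | q9) forces q8 = False.
  then (~q1 | ~q7) forces q7 = False.
  then (~q5 | q7 | q9) forces q5 = False.
  then (~q1 | q4 | q5 | q8) forces q4 = True.
Set q2 = True.
  then (~q2 | q6) forces q6 = True.
Set q3 = True.
All clauses satisfied.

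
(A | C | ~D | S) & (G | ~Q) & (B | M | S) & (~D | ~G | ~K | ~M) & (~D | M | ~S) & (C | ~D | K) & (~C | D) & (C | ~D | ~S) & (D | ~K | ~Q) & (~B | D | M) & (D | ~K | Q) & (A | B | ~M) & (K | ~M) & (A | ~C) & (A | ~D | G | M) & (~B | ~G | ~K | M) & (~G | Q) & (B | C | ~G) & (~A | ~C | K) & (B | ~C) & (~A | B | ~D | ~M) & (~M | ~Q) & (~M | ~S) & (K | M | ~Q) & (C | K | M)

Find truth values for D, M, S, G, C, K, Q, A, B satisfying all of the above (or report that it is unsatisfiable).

Set D = True.
Set M = False.
  then (~D | M | ~S) forces S = False.
  then (B | M | S) forces B = True.
Set G = False.
  then (G | ~Q) forces Q = False.
  then (A | ~D | G | M) forces A = True.
Set C = True.
  then (~A | ~C | K) forces K = True.
All clauses satisfied.

D: True; M: False; S: False; G: False; C: True; K: True; Q: False; A: True; B: True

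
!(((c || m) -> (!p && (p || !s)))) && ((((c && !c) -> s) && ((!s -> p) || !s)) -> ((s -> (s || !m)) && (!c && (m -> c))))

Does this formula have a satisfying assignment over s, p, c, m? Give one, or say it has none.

Case s = True: the formula simplifies to !(((c || m) -> (!p && p))) && (!c && (m -> c)).
  c = True: the conjunct !c is False.
  c = False: simplifies to !((m -> (!p && p))) && !m.
    m = True: the conjunct !m is False.
    m = False: the conjunct !((m -> (!p && p))) becomes !((False -> (!p && p))) = False.
Case s = False: the formula simplifies to !(((c || m) -> !p)) && (!((c && !c)) -> (!c && (m -> c))).
  c = True: the conjunct !((c && !c)) -> (!c && (m -> c)) becomes !False -> (False && True) = False.
  c = False: simplifies to !((m -> !p)) && !m.
    m = True: the conjunct !m is False.
    m = False: the conjunct !((m -> !p)) becomes !((False -> !p)) = False.
Both cases fail — unsatisfiable.

No satisfying assignment exists.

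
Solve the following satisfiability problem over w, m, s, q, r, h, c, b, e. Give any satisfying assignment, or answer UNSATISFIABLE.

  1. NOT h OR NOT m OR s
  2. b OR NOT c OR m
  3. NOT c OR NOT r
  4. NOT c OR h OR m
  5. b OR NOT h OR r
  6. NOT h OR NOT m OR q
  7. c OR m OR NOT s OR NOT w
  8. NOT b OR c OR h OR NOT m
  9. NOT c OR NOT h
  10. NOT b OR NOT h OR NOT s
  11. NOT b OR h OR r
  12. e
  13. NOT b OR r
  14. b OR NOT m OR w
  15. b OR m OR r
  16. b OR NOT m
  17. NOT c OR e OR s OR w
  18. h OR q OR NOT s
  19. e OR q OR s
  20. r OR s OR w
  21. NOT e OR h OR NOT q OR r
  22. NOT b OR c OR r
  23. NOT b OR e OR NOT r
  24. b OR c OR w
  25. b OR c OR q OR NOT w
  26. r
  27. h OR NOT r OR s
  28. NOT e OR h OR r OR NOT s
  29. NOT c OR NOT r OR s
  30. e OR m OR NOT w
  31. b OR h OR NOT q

w = True, m = False, s = False, q = False, r = True, h = True, c = False, b = True, e = True

Unit clause (e) forces e = True.
Unit clause (r) forces r = True.
In (NOT c OR NOT r) only NOT c is left, so c = False.
Set w = True.
Try m = True:
  (b OR NOT m) forces b = True.
  (NOT b OR c OR h OR NOT m) forces h = True.
  (NOT h OR NOT m OR s) forces s = True.
  clause (NOT b OR NOT h OR NOT s) is falsified — backtrack.
So m = False.
  then (c OR m OR NOT s OR NOT w) forces s = False.
  then (h OR NOT r OR s) forces h = True.
Set q = False.
  then (b OR c OR q OR NOT w) forces b = True.
All clauses satisfied.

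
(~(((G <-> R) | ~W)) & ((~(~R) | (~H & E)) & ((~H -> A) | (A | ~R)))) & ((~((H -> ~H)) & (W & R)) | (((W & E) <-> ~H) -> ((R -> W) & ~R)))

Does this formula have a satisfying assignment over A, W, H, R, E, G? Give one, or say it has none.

A = False, W = True, H = True, R = True, E = False, G = False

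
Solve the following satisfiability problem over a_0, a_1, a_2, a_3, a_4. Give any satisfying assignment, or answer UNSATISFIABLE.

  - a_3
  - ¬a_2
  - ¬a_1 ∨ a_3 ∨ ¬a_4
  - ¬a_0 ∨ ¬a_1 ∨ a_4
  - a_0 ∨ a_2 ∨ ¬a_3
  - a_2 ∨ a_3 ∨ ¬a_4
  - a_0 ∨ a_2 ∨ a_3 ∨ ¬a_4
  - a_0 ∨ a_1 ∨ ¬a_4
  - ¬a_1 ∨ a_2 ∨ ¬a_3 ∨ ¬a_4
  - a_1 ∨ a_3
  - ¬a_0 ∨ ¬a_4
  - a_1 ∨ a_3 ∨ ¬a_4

Unit clause (a_3) forces a_3 = True.
Unit clause (¬a_2) forces a_2 = False.
In (a_0 ∨ a_2 ∨ ¬a_3) only a_0 is left, so a_0 = True.
In (¬a_0 ∨ ¬a_4) only ¬a_4 is left, so a_4 = False.
In (¬a_0 ∨ ¬a_1 ∨ a_4) only ¬a_1 is left, so a_1 = False.
All clauses satisfied.

a_0 = True; a_1 = False; a_2 = False; a_3 = True; a_4 = False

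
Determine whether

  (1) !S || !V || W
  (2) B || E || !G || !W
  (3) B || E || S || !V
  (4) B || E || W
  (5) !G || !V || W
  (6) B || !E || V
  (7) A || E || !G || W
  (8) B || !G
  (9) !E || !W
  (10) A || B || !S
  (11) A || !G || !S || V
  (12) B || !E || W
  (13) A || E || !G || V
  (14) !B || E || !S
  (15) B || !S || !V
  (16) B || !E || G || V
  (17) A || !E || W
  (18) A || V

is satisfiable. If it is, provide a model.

Set A = True.
Set W = True.
  then (!E || !W) forces E = False.
Set B = True.
  then (!B || E || !S) forces S = False.
Set G = False.
Set V = True.
All clauses satisfied.

A: True; W: True; E: False; B: True; G: False; S: False; V: True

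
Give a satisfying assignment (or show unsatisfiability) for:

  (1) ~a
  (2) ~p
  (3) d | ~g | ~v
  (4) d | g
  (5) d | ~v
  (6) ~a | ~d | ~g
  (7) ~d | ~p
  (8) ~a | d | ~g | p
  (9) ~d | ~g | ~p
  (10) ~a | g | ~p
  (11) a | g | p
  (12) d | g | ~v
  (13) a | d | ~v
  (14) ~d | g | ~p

Unit clause (~a) forces a = False.
Unit clause (~p) forces p = False.
In (a | g | p) only g is left, so g = True.
Set d = True.
Set v = True.
All clauses satisfied.

d = True, a = False, g = True, p = False, v = True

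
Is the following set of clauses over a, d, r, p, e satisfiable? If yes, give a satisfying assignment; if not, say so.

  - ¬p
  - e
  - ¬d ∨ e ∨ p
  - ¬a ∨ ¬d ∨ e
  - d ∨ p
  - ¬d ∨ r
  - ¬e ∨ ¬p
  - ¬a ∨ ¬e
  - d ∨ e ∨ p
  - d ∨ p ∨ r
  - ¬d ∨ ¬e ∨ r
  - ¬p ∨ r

Unit clause (¬p) forces p = False.
Unit clause (e) forces e = True.
In (d ∨ p) only d is left, so d = True.
In (¬d ∨ r) only r is left, so r = True.
In (¬a ∨ ¬e) only ¬a is left, so a = False.
All clauses satisfied.

a = False, d = True, r = True, p = False, e = True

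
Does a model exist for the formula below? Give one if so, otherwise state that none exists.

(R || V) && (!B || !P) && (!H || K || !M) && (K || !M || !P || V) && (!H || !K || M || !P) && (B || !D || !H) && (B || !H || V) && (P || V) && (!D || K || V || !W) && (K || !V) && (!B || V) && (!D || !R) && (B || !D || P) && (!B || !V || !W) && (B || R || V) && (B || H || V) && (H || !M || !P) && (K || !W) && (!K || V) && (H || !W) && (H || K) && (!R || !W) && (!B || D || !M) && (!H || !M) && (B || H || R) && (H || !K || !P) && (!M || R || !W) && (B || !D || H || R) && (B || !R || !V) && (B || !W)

R = False, V = True, B = True, K = True, W = False, D = True, H = False, M = True, P = False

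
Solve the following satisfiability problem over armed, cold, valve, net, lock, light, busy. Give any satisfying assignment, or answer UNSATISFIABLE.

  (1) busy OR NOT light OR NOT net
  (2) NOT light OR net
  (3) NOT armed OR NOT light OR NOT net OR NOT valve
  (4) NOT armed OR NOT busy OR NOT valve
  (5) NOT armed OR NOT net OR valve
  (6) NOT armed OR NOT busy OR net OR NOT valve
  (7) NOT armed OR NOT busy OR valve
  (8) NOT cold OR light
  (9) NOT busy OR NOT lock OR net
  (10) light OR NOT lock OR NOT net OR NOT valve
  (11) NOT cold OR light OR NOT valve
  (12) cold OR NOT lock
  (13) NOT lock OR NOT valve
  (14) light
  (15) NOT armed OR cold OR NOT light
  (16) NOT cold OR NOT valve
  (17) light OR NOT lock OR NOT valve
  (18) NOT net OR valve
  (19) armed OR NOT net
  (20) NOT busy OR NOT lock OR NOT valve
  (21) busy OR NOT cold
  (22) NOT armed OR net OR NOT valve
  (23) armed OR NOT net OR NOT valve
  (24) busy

Unsatisfiable

Case light = True:
  (NOT light OR net) forces net = True.
  (busy OR NOT light OR NOT net) forces busy = True.
  (NOT net OR valve) forces valve = True.
  (NOT armed OR NOT light OR NOT net OR NOT valve) forces armed = False.
  Clause (armed OR NOT net) is falsified — contradiction.
Case light = False:
  Clause (light) is falsified — contradiction.
Both cases fail, so the formula is unsatisfiable.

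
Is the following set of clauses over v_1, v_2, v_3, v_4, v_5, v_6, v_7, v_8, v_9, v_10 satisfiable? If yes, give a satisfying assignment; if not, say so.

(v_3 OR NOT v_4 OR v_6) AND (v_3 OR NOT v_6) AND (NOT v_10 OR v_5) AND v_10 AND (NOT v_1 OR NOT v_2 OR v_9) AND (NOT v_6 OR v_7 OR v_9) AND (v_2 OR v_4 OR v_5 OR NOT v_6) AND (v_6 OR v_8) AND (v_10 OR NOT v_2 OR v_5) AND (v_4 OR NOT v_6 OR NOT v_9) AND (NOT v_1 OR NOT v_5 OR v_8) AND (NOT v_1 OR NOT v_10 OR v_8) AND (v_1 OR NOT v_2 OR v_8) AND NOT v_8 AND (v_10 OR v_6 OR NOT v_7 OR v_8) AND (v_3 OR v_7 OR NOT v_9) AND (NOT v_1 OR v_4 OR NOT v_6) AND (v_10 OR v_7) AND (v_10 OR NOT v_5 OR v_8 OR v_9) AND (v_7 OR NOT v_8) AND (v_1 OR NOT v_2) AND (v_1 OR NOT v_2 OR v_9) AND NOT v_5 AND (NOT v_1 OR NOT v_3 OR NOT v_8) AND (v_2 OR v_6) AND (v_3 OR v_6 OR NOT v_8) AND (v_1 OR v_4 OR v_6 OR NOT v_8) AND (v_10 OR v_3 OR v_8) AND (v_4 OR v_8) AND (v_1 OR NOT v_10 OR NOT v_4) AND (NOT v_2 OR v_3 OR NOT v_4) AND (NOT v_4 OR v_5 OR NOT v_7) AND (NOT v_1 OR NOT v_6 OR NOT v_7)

UNSATISFIABLE

Case v_5 = True:
  Clause (NOT v_5) is falsified — contradiction.
Case v_5 = False:
  (NOT v_10 OR v_5) forces v_10 = False.
  Clause (v_10) is falsified — contradiction.
Both cases fail, so the formula is unsatisfiable.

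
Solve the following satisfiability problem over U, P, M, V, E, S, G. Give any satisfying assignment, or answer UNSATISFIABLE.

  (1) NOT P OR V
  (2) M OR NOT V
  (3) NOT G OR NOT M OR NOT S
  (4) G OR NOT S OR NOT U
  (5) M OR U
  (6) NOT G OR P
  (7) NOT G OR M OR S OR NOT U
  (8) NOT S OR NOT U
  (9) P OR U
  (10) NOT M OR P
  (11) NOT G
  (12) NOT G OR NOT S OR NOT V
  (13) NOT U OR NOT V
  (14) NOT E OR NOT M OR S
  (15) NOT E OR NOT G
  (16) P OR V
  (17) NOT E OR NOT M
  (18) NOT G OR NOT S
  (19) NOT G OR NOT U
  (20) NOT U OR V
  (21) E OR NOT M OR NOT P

Case V = True:
  (M OR NOT V) forces M = True.
  (NOT M OR P) forces P = True.
  (NOT G) forces G = False.
  (NOT U OR NOT V) forces U = False.
  (NOT E OR NOT M) forces E = False.
  Clause (E OR NOT M OR NOT P) is falsified — contradiction.
Case V = False:
  (NOT P OR V) forces P = False.
  Clause (P OR V) is falsified — contradiction.
Both cases fail, so the formula is unsatisfiable.

Unsatisfiable — no assignment works.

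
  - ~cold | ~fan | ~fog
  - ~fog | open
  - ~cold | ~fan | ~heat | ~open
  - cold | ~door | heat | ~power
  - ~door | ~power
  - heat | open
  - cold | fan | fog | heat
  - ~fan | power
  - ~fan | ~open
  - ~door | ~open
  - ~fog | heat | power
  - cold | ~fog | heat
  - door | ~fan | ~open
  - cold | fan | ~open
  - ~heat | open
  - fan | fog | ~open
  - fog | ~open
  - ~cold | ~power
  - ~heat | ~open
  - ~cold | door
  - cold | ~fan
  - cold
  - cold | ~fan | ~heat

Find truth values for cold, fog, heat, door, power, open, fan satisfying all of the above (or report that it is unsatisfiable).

The formula is unsatisfiable.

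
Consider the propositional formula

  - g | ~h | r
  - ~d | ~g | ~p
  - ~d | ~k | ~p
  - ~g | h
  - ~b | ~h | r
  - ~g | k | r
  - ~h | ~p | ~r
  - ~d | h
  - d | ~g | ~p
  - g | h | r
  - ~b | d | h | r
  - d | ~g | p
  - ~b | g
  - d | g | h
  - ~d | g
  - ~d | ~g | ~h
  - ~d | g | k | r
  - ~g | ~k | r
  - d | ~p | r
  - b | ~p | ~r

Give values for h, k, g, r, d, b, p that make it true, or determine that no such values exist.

Try h = False:
  (~g | h) forces g = False.
  (~d | h) forces d = False.
  clause (d | g | h) is falsified — backtrack.
So h = True.
Set k = False.
Set g = False.
  then (g | ~h | r) forces r = True.
  then (~h | ~p | ~r) forces p = False.
  then (~b | g) forces b = False.
  then (~d | g) forces d = False.
All clauses satisfied.

h=T, k=F, g=F, r=T, d=F, b=F, p=F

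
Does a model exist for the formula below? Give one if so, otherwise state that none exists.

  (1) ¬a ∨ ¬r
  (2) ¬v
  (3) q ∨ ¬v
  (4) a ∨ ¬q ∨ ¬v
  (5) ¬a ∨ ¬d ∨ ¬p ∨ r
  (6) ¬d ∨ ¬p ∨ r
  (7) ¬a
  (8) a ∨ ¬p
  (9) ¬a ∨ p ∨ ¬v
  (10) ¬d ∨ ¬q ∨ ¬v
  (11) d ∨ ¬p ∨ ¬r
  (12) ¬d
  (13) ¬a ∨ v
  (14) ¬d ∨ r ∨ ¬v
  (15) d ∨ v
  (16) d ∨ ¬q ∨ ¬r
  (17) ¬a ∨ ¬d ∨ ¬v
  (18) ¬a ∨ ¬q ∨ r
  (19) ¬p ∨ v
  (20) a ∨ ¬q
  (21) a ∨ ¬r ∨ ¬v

No satisfying assignment exists.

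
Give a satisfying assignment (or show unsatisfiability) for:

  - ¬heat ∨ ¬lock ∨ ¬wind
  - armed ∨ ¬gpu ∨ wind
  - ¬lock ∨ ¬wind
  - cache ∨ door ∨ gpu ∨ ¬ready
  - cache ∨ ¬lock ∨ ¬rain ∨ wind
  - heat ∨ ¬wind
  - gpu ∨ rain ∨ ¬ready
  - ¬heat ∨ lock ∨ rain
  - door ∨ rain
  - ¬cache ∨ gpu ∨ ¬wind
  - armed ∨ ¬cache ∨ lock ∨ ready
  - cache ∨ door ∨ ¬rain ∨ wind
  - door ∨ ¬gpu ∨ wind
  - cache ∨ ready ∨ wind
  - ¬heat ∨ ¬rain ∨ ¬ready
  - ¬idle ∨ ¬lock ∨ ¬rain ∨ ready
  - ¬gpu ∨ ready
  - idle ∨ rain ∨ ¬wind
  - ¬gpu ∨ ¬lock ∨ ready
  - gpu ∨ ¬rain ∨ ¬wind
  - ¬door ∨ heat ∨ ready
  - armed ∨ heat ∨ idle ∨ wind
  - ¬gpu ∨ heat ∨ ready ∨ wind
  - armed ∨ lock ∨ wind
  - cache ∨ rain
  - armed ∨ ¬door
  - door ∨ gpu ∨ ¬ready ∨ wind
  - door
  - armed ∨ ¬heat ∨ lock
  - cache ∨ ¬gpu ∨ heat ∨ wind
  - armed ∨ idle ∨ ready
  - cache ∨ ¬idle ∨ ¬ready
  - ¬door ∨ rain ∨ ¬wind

Unit clause (door) forces door = True.
In (armed ∨ ¬door) only armed is left, so armed = True.
Set gpu = True.
  then (¬gpu ∨ ready) forces ready = True.
Set lock = False.
Set idle = False.
Try heat = True:
  (¬heat ∨ lock ∨ rain) forces rain = True.
  clause (¬heat ∨ ¬rain ∨ ¬ready) is falsified — backtrack.
So heat = False.
  then (heat ∨ ¬wind) forces wind = False.
  then (cache ∨ ¬gpu ∨ heat ∨ wind) forces cache = True.
Set rain = False.
All clauses satisfied.

gpu: True; armed: True; lock: False; idle: False; heat: False; door: True; cache: True; ready: True; rain: False; wind: False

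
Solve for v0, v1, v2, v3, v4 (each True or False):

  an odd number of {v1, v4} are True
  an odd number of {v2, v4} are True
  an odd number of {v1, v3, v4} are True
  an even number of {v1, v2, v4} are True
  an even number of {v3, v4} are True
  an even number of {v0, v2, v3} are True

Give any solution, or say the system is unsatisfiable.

v0=T, v1=T, v2=T, v3=F, v4=F

{v1, v4}: 1 true → odd ✓
{v2, v4}: 1 true → odd ✓
{v1, v3, v4}: 1 true → odd ✓
{v1, v2, v4}: 2 true → even ✓
{v3, v4}: 0 true → even ✓
{v0, v2, v3}: 2 true → even ✓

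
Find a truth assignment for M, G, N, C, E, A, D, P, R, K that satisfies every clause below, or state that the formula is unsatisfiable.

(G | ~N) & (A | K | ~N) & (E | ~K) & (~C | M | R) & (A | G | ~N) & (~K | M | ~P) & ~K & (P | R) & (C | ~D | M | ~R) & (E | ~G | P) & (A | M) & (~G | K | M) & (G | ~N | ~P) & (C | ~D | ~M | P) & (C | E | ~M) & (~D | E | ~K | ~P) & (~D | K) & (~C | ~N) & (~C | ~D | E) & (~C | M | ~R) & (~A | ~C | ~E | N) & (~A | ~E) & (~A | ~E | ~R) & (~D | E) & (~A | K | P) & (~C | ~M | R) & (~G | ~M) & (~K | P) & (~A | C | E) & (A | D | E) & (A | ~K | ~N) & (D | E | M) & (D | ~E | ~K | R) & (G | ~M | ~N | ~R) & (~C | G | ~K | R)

M = True; G = False; N = False; C = False; E = True; A = False; D = False; P = True; R = False; K = False

Unit clause (~K) forces K = False.
In (~D | K) only ~D is left, so D = False.
Try M = False:
  (A | M) forces A = True.
  (~G | K | M) forces G = False.
  (G | ~N) forces N = False.
  (~A | ~E) forces E = False.
  clause (D | E | M) is falsified — backtrack.
So M = True.
  then (~G | ~M) forces G = False.
  then (G | ~N) forces N = False.
Set C = False.
  then (C | E | ~M) forces E = True.
  then (~A | ~E) forces A = False.
Set P = True.
Set R = False.
All clauses satisfied.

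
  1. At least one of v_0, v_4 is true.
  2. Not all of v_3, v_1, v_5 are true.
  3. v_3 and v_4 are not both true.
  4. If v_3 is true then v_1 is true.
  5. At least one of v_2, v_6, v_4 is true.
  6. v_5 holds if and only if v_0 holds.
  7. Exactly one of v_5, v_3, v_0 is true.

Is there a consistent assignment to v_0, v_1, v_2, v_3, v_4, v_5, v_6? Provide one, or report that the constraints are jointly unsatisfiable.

Unsatisfiable

Case v_0 = True:
  (6) with v_0=T forces v_5 = True.
  Constraint (7) is violated (v_5=T, v_0=T) — contradiction.
Case v_0 = False:
  (1) with v_0=F forces v_4 = True.
  (3) with v_4=T forces v_3 = False.
  (6) with v_0=F forces v_5 = False.
  Constraint (7) is violated (v_5=F, v_3=F, v_0=F) — contradiction.
Both cases fail — unsatisfiable.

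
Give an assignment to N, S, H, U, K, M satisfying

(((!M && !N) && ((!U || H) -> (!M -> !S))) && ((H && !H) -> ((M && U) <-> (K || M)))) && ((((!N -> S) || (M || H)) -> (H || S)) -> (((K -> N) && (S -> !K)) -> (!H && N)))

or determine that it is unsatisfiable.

N=F, S=F, H=T, U=T, K=T, M=F

  ((!M && !N) && ((!U || H) -> (!M -> !S))) && ((H && !H) -> ((M && U) <-> (K || M))) = True
    (!M && !N) && ((!U || H) -> (!M -> !S)) = True
      !M && !N = True
        !M = True
        !N = True
      (!U || H) -> (!M -> !S) = True
        !U || H = True
          !U = False
        !M -> !S = True
          !M = True
          !S = True
    (H && !H) -> ((M && U) <-> (K || M)) = True
      H && !H = False
        !H = False
      (M && U) <-> (K || M) = False
        M && U = False
        K || M = True
  (((!N -> S) || (M || H)) -> (H || S)) -> (((K -> N) && (S -> !K)) -> (!H && N)) = True
    ((!N -> S) || (M || H)) -> (H || S) = True
      (!N -> S) || (M || H) = True
        !N -> S = False
          !N = True
        M || H = True
      H || S = True
    ((K -> N) && (S -> !K)) -> (!H && N) = True
      (K -> N) && (S -> !K) = False
        K -> N = False
        S -> !K = True
          !K = False
      !H && N = False
        !H = False
Both conjuncts True, so the formula holds.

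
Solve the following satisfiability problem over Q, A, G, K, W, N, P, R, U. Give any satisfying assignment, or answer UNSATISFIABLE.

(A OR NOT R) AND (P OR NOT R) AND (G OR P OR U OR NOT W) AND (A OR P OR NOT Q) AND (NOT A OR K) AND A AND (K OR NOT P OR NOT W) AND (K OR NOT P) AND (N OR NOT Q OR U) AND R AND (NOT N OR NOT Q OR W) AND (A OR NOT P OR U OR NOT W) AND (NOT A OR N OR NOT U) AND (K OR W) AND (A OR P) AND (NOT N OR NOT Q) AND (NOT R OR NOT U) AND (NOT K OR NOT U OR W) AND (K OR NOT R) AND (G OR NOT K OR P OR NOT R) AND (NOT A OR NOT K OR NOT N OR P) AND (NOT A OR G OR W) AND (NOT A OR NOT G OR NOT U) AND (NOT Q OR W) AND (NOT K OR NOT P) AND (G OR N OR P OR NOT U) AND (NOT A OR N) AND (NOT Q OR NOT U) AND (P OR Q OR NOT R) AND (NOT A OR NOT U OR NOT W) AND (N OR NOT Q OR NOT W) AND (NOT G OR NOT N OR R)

UNSATISFIABLE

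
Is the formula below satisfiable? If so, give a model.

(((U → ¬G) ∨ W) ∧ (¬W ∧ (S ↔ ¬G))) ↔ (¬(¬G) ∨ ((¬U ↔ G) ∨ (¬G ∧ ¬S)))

U = False; S = False; G = True; W = False

  (((U → ¬G) ∨ W) ∧ (¬W ∧ (S ↔ ¬G))) ↔ (¬(¬G) ∨ ((¬U ↔ G) ∨ (¬G ∧ ¬S))) = True
    ((U → ¬G) ∨ W) ∧ (¬W ∧ (S ↔ ¬G)) = True
      (U → ¬G) ∨ W = True
        U → ¬G = True
          ¬G = False
      ¬W ∧ (S ↔ ¬G) = True
        ¬W = True
        S ↔ ¬G = True
          ¬G = False
    ¬(¬G) ∨ ((¬U ↔ G) ∨ (¬G ∧ ¬S)) = True
      ¬(¬G) = True
        ¬G = False
      (¬U ↔ G) ∨ (¬G ∧ ¬S) = True
        ¬U ↔ G = True
          ¬U = True
        ¬G ∧ ¬S = False
          ¬G = False
          ¬S = True
The formula evaluates to True.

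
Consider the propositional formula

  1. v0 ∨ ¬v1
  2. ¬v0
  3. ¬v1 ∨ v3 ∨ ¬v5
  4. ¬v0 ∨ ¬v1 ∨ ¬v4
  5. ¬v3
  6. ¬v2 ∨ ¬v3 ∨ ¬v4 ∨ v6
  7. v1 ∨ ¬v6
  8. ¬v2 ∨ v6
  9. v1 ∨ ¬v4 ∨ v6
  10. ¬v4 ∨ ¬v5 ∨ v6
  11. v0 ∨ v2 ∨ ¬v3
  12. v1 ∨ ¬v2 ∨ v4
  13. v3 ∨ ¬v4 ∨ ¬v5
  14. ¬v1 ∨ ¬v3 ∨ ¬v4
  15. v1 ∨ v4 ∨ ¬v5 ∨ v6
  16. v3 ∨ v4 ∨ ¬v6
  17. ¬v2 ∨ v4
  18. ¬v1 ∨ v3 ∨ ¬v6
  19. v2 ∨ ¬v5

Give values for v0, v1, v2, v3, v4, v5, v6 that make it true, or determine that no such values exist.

v0: False, v1: False, v2: False, v3: False, v4: False, v5: False, v6: False

Unit clause (¬v0) forces v0 = False.
Unit clause (¬v3) forces v3 = False.
In (v0 ∨ ¬v1) only ¬v1 is left, so v1 = False.
In (v1 ∨ ¬v6) only ¬v6 is left, so v6 = False.
In (¬v2 ∨ v6) only ¬v2 is left, so v2 = False.
In (v1 ∨ ¬v4 ∨ v6) only ¬v4 is left, so v4 = False.
In (v1 ∨ v4 ∨ ¬v5 ∨ v6) only ¬v5 is left, so v5 = False.
All clauses satisfied.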